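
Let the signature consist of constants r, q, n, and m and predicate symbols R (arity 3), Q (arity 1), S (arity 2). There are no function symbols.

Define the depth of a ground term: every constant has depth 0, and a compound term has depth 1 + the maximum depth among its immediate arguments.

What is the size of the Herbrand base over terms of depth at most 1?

First count ground terms of depth ≤ 1.
With no function symbols every ground term is a constant, so there are exactly 4 ground terms at every depth bound.
N_0 = 4
N_1 = 4
So |H| = 4.
For each predicate symbol, the number of ground atoms is |H| raised to its arity; summing:
  R: 4^3 = 64;  Q: 4;  S: 4^2 = 16
Total ground atoms: 64 + 4 + 16 = 84.

84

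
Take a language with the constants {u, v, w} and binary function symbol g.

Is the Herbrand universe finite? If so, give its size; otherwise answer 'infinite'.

The signature has at least one function symbol (g, arity 2) and at least one constant (u).
Iterating g gives infinitely many distinct ground terms: u, g(u, u), g(g(u, u), g(u, u)), ...
So the Herbrand universe is infinite.

infinite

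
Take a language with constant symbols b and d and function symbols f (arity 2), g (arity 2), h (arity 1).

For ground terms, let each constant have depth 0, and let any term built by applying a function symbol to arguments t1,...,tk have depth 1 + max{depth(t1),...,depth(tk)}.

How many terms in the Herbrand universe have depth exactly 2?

290

Let N_k = |{terms of depth ≤ k}|. Then N_0 = 2 and N_k = 2 + N_{k-1}^2 + N_{k-1}^2 + N_{k-1} for k ≥ 1 (one summand per function symbol, arity giving the exponent).
N_0 = 2
N_1 = 2 + 2^2 + 2^2 + 2 = 12
N_2 = 2 + 12^2 + 12^2 + 12 = 302
Terms of depth exactly 2: N_2 − N_1 = 302 − 12 = 290.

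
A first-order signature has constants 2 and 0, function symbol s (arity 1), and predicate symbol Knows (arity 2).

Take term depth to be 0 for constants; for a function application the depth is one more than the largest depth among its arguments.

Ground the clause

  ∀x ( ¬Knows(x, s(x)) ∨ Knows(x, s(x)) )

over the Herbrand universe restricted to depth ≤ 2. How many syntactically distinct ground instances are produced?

6

Ground terms of depth ≤ 2:
  Let N_k = |{terms of depth ≤ k}|. Then N_0 = 2 and N_k = 2 + N_{k-1} for k ≥ 1 (one summand per function symbol, arity giving the exponent).
  N_0 = 2
  N_1 = 2 + 2 = 4
  N_2 = 2 + 4 = 6
  Explicitly: 2, 0, s(2), s(0), s(s(2)), s(s(0)).
So there are 6 ground terms available for substitution.
The variable x ranges independently over the available ground terms, and distinct assignments produce distinct instances.
Number of ground instances = 6.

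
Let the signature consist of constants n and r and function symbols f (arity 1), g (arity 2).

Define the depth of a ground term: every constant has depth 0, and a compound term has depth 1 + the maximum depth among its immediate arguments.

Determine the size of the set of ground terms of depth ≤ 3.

Let N_k = |{terms of depth ≤ k}|. Then N_0 = 2 and N_k = 2 + N_{k-1} + N_{k-1}^2 for k ≥ 1 (one summand per function symbol, arity giving the exponent).
N_0 = 2
N_1 = 2 + 2 + 2^2 = 8
N_2 = 2 + 8 + 8^2 = 74
N_3 = 2 + 74 + 74^2 = 5552

5552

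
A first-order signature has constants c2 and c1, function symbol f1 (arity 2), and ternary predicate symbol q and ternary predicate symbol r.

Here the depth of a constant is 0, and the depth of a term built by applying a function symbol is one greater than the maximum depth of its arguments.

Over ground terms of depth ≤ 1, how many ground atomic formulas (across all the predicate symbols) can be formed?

First count ground terms of depth ≤ 1.
Count level by level. With function symbols f1/2, the terms of depth ≤ k are the 2 constants together with each function applied to depth-≤(k−1) tuples, so N_k = 2 + N_{k-1}^2.
N_0 = 2
N_1 = 2 + 2^2 = 6
So |H| = 6.
Each predicate of arity r yields |H|^r ground atoms (one per choice of an r-tuple from H):
  q: 6^3 = 216;  r: 6^3 = 216
Total ground atoms: 216 + 216 = 432.

432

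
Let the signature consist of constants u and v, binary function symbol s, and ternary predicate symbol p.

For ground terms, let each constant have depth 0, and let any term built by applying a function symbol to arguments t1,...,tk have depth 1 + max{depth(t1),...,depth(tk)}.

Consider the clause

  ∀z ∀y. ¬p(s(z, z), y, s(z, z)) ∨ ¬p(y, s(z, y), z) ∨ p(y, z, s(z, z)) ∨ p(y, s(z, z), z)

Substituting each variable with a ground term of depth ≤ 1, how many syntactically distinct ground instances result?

Ground terms of depth ≤ 1:
  Write N_k for the number of ground terms of depth ≤ k. A term of depth ≤ k is either a constant or a function symbol applied to arguments of depth ≤ k−1, so N_k = 2 + N_{k-1}^2.
  N_0 = 2
  N_1 = 2 + 2^2 = 6
So there are 6 ground terms available for substitution.
There are 2 variables to instantiate (z, y), each occurring in at least one literal, so different choices give different ground instances.
Number of ground instances = 6^2 = 36.

36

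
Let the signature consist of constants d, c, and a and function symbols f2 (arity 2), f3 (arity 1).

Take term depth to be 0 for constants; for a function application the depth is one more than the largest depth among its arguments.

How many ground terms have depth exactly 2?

228

Let N_k = |{terms of depth ≤ k}|. Then N_0 = 3 and N_k = 3 + N_{k-1}^2 + N_{k-1} for k ≥ 1 (one summand per function symbol, arity giving the exponent).
N_0 = 3
N_1 = 3 + 3^2 + 3 = 15
N_2 = 3 + 15^2 + 15 = 243
Terms of depth exactly 2: N_2 − N_1 = 243 − 15 = 228.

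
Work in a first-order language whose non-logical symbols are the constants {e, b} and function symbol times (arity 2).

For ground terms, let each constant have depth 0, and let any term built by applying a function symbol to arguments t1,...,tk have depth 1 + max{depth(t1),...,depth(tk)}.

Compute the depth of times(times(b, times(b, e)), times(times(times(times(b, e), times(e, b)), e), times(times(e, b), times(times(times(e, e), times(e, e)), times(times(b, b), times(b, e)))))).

6

depth(times(b, e)) = 1 + max(0, 0) = 1
depth(times(b, times(b, e))) = 1 + max(0, 1) = 2
depth(times(e, b)) = 1 + max(0, 0) = 1
depth(times(times(b, e), times(e, b))) = 1 + max(1, 1) = 2
depth(times(times(times(b, e), times(e, b)), e)) = 1 + max(2, 0) = 3
depth(times(e, e)) = 1 + max(0, 0) = 1
depth(times(times(e, e), times(e, e))) = 1 + max(1, 1) = 2
depth(times(b, b)) = 1 + max(0, 0) = 1
depth(times(times(b, b), times(b, e))) = 1 + max(1, 1) = 2
depth(times(times(times(e, e), times(e, e)), times(times(b, b), times(b, e)))) = 1 + max(2, 2) = 3
depth(times(times(e, b), times(times(times(e, e), times(e, e)), times(times(b, b), times(b, e))))) = 1 + max(1, 3) = 4
depth(times(times(times(times(b, e), times(e, b)), e), times(times(e, b), times(times(times(e, e), times(e, e)), times(times(b, b), times(b, e)))))) = 1 + max(3, 4) = 5
depth(times(times(b, times(b, e)), times(times(times(times(b, e), times(e, b)), e), times(times(e, b), times(times(times(e, e), times(e, e)), times(times(b, b), times(b, e))))))) = 1 + max(2, 5) = 6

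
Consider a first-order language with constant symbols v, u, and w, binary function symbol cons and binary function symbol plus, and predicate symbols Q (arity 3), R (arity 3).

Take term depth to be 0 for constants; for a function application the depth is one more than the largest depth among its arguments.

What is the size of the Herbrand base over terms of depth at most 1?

First count ground terms of depth ≤ 1.
Let N_k count ground terms of depth at most k. Each non-constant term of depth ≤ k is some function symbol applied to depth-≤(k−1) arguments, giving N_k = 3 + N_{k-1}^2 + N_{k-1}^2.
N_0 = 3
N_1 = 3 + 3^2 + 3^2 = 21
So |H| = 21.
A ground atom is a predicate applied to a tuple of terms from H, so the count is the sum over predicates of |H|^arity:
  Q: 21^3 = 9261;  R: 21^3 = 9261
Total ground atoms: 9261 + 9261 = 18522.

18522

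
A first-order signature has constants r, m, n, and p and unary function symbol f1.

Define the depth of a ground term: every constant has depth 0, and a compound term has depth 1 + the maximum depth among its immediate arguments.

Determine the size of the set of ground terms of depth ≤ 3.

If N_k denotes the number of depth-≤k ground terms, the 4 constants give N_0 = 4, and each function symbol of arity r contributes N_{k-1}^r new terms at level k: N_k = 4 + N_{k-1}.
N_0 = 4
N_1 = 4 + 4 = 8
N_2 = 4 + 8 = 12
N_3 = 4 + 12 = 16

16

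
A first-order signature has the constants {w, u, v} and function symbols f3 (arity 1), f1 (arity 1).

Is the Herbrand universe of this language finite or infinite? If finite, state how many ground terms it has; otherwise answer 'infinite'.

The signature has at least one function symbol (f3, arity 1) and at least one constant (w).
Iterating f3 gives infinitely many distinct ground terms: w, f3(w), f3(f3(w)), ...
So the Herbrand universe is infinite.

infinite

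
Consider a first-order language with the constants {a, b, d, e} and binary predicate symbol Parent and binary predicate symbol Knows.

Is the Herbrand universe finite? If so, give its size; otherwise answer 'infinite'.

There are no function symbols, so every ground term is one of the 4 constants.
The Herbrand universe is {a, b, d, e}, which is finite with 4 elements.

4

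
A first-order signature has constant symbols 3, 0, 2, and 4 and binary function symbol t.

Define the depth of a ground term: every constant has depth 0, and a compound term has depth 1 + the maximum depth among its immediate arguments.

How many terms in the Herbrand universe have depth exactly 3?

Let N_k = |{terms of depth ≤ k}|. Then N_0 = 4 and N_k = 4 + N_{k-1}^2 for k ≥ 1 (one summand per function symbol, arity giving the exponent).
N_0 = 4
N_1 = 4 + 4^2 = 20
N_2 = 4 + 20^2 = 404
N_3 = 4 + 404^2 = 163220
Terms of depth exactly 3: N_3 − N_2 = 163220 − 404 = 162816.

162816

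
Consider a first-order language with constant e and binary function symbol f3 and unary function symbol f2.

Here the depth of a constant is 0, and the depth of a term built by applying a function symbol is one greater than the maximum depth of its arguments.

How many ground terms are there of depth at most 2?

Let N_k = |{terms of depth ≤ k}|. Then N_0 = 1 and N_k = 1 + N_{k-1}^2 + N_{k-1} for k ≥ 1 (one summand per function symbol, arity giving the exponent).
N_0 = 1
N_1 = 1 + 1^2 + 1 = 3
N_2 = 1 + 3^2 + 3 = 13

13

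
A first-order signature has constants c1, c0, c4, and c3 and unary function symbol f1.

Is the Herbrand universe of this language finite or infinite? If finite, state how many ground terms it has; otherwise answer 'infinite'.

The signature has at least one function symbol (f1, arity 1) and at least one constant (c1).
Iterating f1 gives infinitely many distinct ground terms: c1, f1(c1), f1(f1(c1)), ...
So the Herbrand universe is infinite.

infinite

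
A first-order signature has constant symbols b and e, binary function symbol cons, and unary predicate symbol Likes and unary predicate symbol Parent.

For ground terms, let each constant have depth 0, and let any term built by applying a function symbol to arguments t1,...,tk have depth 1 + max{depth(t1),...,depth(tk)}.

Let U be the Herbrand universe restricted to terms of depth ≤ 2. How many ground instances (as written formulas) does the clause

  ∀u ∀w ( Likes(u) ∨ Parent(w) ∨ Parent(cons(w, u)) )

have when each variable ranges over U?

Ground terms of depth ≤ 2:
  If N_k denotes the number of depth-≤k ground terms, the 2 constants give N_0 = 2, and each function symbol of arity r contributes N_{k-1}^r new terms at level k: N_k = 2 + N_{k-1}^2.
  N_0 = 2
  N_1 = 2 + 2^2 = 6
  N_2 = 2 + 6^2 = 38
So there are 38 ground terms available for substitution.
Each of u, w ranges independently over the available ground terms, and distinct assignments produce distinct instances.
Number of ground instances = 38^2 = 1444.

1444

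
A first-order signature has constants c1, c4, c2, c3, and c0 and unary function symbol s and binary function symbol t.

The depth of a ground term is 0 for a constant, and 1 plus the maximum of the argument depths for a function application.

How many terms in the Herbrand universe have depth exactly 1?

30

Count level by level. With function symbols s/1, t/2, the terms of depth ≤ k are the 5 constants together with each function applied to depth-≤(k−1) tuples, so N_k = 5 + N_{k-1} + N_{k-1}^2.
N_0 = 5
N_1 = 5 + 5 + 5^2 = 35
Terms of depth exactly 1: N_1 − N_0 = 35 − 5 = 30.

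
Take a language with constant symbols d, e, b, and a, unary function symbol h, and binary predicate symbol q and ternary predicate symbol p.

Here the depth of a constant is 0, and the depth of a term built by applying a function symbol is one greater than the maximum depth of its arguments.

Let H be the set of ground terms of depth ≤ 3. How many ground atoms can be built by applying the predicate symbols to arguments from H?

First count ground terms of depth ≤ 3.
If N_k denotes the number of depth-≤k ground terms, the 4 constants give N_0 = 4, and each function symbol of arity r contributes N_{k-1}^r new terms at level k: N_k = 4 + N_{k-1}.
N_0 = 4
N_1 = 4 + 4 = 8
N_2 = 4 + 8 = 12
N_3 = 4 + 12 = 16
So |H| = 16.
A ground atom is a predicate applied to a tuple of terms from H, so the count is the sum over predicates of |H|^arity:
  q: 16^2 = 256;  p: 16^3 = 4096
Total ground atoms: 256 + 4096 = 4352.

4352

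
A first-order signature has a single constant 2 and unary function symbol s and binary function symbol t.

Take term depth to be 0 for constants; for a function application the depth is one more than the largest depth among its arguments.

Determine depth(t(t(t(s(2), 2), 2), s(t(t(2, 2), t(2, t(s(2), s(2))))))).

6

depth(s(2)) = 1 + depth(2) = 1 + 0 = 1
depth(t(s(2), 2)) = 1 + max(1, 0) = 2
depth(t(t(s(2), 2), 2)) = 1 + max(2, 0) = 3
depth(t(2, 2)) = 1 + max(0, 0) = 1
depth(t(s(2), s(2))) = 1 + max(1, 1) = 2
depth(t(2, t(s(2), s(2)))) = 1 + max(0, 2) = 3
depth(t(t(2, 2), t(2, t(s(2), s(2))))) = 1 + max(1, 3) = 4
depth(s(t(t(2, 2), t(2, t(s(2), s(2)))))) = 1 + depth(t(t(2, 2), t(2, t(s(2), s(2))))) = 1 + 4 = 5
depth(t(t(t(s(2), 2), 2), s(t(t(2, 2), t(2, t(s(2), s(2))))))) = 1 + max(3, 5) = 6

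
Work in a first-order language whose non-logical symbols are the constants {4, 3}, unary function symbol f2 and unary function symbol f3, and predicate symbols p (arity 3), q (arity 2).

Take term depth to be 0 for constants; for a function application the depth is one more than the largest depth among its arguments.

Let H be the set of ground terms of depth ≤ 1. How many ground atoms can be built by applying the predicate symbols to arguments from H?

First count ground terms of depth ≤ 1.
Let N_k count ground terms of depth at most k. Each non-constant term of depth ≤ k is some function symbol applied to depth-≤(k−1) arguments, giving N_k = 2 + N_{k-1} + N_{k-1}.
N_0 = 2
N_1 = 2 + 2 + 2 = 6
Explicitly: 4, 3, f2(4), f2(3), f3(4), f3(3).
So |H| = 6.
A ground atom is a predicate applied to a tuple of terms from H, so the count is the sum over predicates of |H|^arity:
  p: 6^3 = 216;  q: 6^2 = 36
Total ground atoms: 216 + 36 = 252.

252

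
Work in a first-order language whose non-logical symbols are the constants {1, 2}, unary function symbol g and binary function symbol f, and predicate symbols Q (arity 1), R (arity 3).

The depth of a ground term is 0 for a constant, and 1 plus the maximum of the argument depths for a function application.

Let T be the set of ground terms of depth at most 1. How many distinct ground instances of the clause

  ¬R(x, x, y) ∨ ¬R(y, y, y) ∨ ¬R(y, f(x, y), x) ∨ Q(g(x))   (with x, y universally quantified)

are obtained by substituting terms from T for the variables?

64

Ground terms of depth ≤ 1:
  Count level by level. With function symbols g/1, f/2, the terms of depth ≤ k are the 2 constants together with each function applied to depth-≤(k−1) tuples, so N_k = 2 + N_{k-1} + N_{k-1}^2.
  N_0 = 2
  N_1 = 2 + 2 + 2^2 = 8
So there are 8 ground terms available for substitution.
The clause has 2 distinct variables (x, y), each appearing in the body. In the free term algebra distinct substitutions yield syntactically distinct ground instances.
Number of ground instances = 8^2 = 64.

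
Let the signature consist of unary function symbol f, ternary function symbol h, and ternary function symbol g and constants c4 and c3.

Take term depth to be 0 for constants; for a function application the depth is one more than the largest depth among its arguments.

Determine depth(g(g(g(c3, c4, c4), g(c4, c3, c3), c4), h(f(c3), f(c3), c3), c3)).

depth(g(c3, c4, c4)) = 1 + max(0, 0, 0) = 1
depth(g(c4, c3, c3)) = 1 + max(0, 0, 0) = 1
depth(g(g(c3, c4, c4), g(c4, c3, c3), c4)) = 1 + max(1, 1, 0) = 2
depth(f(c3)) = 1 + depth(c3) = 1 + 0 = 1
depth(h(f(c3), f(c3), c3)) = 1 + max(1, 1, 0) = 2
depth(g(g(g(c3, c4, c4), g(c4, c3, c3), c4), h(f(c3), f(c3), c3), c3)) = 1 + max(2, 2, 0) = 3

3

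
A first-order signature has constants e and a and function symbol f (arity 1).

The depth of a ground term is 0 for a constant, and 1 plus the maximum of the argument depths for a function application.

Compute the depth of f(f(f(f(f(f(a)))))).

depth(f(a)) = 1 + depth(a) = 1 + 0 = 1
depth(f(f(a))) = 1 + depth(f(a)) = 1 + 1 = 2
depth(f(f(f(a)))) = 1 + depth(f(f(a))) = 1 + 2 = 3
depth(f(f(f(f(a))))) = 1 + depth(f(f(f(a)))) = 1 + 3 = 4
depth(f(f(f(f(f(a)))))) = 1 + depth(f(f(f(f(a))))) = 1 + 4 = 5
depth(f(f(f(f(f(f(a))))))) = 1 + depth(f(f(f(f(f(a)))))) = 1 + 5 = 6

6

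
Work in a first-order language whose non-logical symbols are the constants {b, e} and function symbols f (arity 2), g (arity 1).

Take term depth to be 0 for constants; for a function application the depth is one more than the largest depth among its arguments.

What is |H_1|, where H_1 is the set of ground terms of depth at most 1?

If N_k denotes the number of depth-≤k ground terms, the 2 constants give N_0 = 2, and each function symbol of arity r contributes N_{k-1}^r new terms at level k: N_k = 2 + N_{k-1}^2 + N_{k-1}.
N_0 = 2
N_1 = 2 + 2^2 + 2 = 8
Explicitly: b, e, f(b, b), f(b, e), f(e, b), f(e, e), g(b), g(e).

8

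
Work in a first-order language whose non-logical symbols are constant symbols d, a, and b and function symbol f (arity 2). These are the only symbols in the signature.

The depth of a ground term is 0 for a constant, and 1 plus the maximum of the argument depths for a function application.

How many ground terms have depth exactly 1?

Write N_k for the number of ground terms of depth ≤ k. A term of depth ≤ k is either a constant or a function symbol applied to arguments of depth ≤ k−1, so N_k = 3 + N_{k-1}^2.
N_0 = 3
N_1 = 3 + 3^2 = 12
Terms of depth exactly 1: N_1 − N_0 = 12 − 3 = 9.

9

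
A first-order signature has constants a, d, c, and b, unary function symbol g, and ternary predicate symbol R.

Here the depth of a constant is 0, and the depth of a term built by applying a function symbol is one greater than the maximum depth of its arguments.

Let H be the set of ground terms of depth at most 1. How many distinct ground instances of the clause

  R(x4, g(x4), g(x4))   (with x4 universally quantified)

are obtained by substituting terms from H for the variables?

8

Ground terms of depth ≤ 1:
  Count level by level. With function symbols g/1, the terms of depth ≤ k are the 4 constants together with each function applied to depth-≤(k−1) tuples, so N_k = 4 + N_{k-1}.
  N_0 = 4
  N_1 = 4 + 4 = 8
So there are 8 ground terms available for substitution.
The body mentions the single quantified variable x4; since ground terms form a free algebra, no two substitutions collapse to the same formula.
Number of ground instances = 8.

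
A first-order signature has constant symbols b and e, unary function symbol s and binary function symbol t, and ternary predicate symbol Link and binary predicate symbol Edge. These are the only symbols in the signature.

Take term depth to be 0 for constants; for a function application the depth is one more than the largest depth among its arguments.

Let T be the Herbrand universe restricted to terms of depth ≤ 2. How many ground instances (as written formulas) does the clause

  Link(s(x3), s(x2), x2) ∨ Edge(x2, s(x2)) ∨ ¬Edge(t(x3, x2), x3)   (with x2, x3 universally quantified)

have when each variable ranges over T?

5476

Ground terms of depth ≤ 2:
  If N_k denotes the number of depth-≤k ground terms, the 2 constants give N_0 = 2, and each function symbol of arity r contributes N_{k-1}^r new terms at level k: N_k = 2 + N_{k-1} + N_{k-1}^2.
  N_0 = 2
  N_1 = 2 + 2 + 2^2 = 8
  N_2 = 2 + 8 + 8^2 = 74
So there are 74 ground terms available for substitution.
Each of x2, x3 ranges independently over the available ground terms, and distinct assignments produce distinct instances.
Number of ground instances = 74^2 = 5476.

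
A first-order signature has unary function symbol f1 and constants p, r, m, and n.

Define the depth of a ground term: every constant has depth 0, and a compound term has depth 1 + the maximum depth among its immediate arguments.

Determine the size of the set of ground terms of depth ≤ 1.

8

Let N_k = |{terms of depth ≤ k}|. Then N_0 = 4 and N_k = 4 + N_{k-1} for k ≥ 1 (one summand per function symbol, arity giving the exponent).
N_0 = 4
N_1 = 4 + 4 = 8
Explicitly: p, r, m, n, f1(p), f1(r), f1(m), f1(n).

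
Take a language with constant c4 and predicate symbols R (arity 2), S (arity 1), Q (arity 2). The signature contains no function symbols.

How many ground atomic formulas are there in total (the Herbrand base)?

3

With no function symbols, the Herbrand universe is just the 1 constant.
Ground atoms per predicate: R: 1^2 = 1, S: 1, Q: 1^2 = 1.
Herbrand base size = 1 + 1 + 1 = 3.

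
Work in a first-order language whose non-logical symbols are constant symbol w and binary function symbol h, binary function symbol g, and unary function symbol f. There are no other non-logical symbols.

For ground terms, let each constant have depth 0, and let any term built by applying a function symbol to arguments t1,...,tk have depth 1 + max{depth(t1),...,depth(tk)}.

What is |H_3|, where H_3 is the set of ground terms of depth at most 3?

2776

If N_k denotes the number of depth-≤k ground terms, the 1 constant gives N_0 = 1, and each function symbol of arity r contributes N_{k-1}^r new terms at level k: N_k = 1 + N_{k-1}^2 + N_{k-1}^2 + N_{k-1}.
N_0 = 1
N_1 = 1 + 1^2 + 1^2 + 1 = 4
N_2 = 1 + 4^2 + 4^2 + 4 = 37
N_3 = 1 + 37^2 + 37^2 + 37 = 2776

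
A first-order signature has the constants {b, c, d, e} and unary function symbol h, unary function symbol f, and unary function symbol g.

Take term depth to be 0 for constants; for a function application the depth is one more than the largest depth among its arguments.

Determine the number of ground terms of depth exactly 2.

Let N_k count ground terms of depth at most k. Each non-constant term of depth ≤ k is some function symbol applied to depth-≤(k−1) arguments, giving N_k = 4 + N_{k-1} + N_{k-1} + N_{k-1}.
N_0 = 4
N_1 = 4 + 4 + 4 + 4 = 16
N_2 = 4 + 16 + 16 + 16 = 52
Terms of depth exactly 2: N_2 − N_1 = 52 − 16 = 36.

36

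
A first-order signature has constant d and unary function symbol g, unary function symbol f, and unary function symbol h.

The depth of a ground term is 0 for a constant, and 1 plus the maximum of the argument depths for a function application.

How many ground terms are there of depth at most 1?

4

Write N_k for the number of ground terms of depth ≤ k. A term of depth ≤ k is either a constant or a function symbol applied to arguments of depth ≤ k−1, so N_k = 1 + N_{k-1} + N_{k-1} + N_{k-1}.
N_0 = 1
N_1 = 1 + 1 + 1 + 1 = 4
Explicitly: d, g(d), f(d), h(d).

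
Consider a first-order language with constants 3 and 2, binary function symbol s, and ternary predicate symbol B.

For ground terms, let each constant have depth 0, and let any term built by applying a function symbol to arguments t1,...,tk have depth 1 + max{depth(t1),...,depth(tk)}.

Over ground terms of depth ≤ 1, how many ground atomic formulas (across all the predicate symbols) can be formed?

First count ground terms of depth ≤ 1.
Let N_k count ground terms of depth at most k. Each non-constant term of depth ≤ k is some function symbol applied to depth-≤(k−1) arguments, giving N_k = 2 + N_{k-1}^2.
N_0 = 2
N_1 = 2 + 2^2 = 6
So |H| = 6.
For each predicate symbol, the number of ground atoms is |H| raised to its arity; summing:
  B: 6^3 = 216
Total ground atoms: 216.

216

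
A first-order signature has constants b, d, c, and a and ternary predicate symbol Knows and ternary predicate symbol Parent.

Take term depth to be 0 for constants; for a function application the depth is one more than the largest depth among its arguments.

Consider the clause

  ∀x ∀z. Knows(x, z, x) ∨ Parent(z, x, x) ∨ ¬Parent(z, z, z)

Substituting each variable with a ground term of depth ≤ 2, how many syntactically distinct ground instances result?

Ground terms of depth ≤ 2:
  With no function symbols every ground term is a constant, so there are exactly 4 ground terms at every depth bound.
  N_0 = 4
  N_1 = 4
  N_2 = 4
So there are 4 ground terms available for substitution.
Each of x, z ranges independently over the available ground terms, and distinct assignments produce distinct instances.
Number of ground instances = 4^2 = 16.

16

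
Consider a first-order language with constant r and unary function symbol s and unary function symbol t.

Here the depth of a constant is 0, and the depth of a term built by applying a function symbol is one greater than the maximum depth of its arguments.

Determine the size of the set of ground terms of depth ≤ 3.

Let N_k = |{terms of depth ≤ k}|. Then N_0 = 1 and N_k = 1 + N_{k-1} + N_{k-1} for k ≥ 1 (one summand per function symbol, arity giving the exponent).
N_0 = 1
N_1 = 1 + 1 + 1 = 3
N_2 = 1 + 3 + 3 = 7
N_3 = 1 + 7 + 7 = 15

15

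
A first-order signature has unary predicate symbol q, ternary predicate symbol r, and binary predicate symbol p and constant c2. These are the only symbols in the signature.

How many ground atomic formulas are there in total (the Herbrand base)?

3

With no function symbols, the Herbrand universe is just the 1 constant.
Ground atoms per predicate: q: 1, r: 1^3 = 1, p: 1^2 = 1.
Herbrand base size = 1 + 1 + 1 = 3.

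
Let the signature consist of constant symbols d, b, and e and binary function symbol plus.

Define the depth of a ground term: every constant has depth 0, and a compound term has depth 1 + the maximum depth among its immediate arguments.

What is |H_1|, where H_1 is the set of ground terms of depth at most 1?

Write N_k for the number of ground terms of depth ≤ k. A term of depth ≤ k is either a constant or a function symbol applied to arguments of depth ≤ k−1, so N_k = 3 + N_{k-1}^2.
N_0 = 3
N_1 = 3 + 3^2 = 12
Explicitly: d, b, e, plus(d, d), plus(d, b), plus(d, e), plus(b, d), plus(b, b), plus(b, e), plus(e, d), plus(e, b), plus(e, e).

12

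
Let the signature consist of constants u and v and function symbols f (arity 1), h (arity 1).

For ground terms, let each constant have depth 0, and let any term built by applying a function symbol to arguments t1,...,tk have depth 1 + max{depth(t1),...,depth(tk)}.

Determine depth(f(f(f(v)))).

depth(f(v)) = 1 + depth(v) = 1 + 0 = 1
depth(f(f(v))) = 1 + depth(f(v)) = 1 + 1 = 2
depth(f(f(f(v)))) = 1 + depth(f(f(v))) = 1 + 2 = 3

3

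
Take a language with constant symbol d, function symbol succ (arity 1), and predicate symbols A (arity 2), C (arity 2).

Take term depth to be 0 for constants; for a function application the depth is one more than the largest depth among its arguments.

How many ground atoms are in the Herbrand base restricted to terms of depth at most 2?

18

First count ground terms of depth ≤ 2.
Let N_k = |{terms of depth ≤ k}|. Then N_0 = 1 and N_k = 1 + N_{k-1} for k ≥ 1 (one summand per function symbol, arity giving the exponent).
N_0 = 1
N_1 = 1 + 1 = 2
N_2 = 1 + 2 = 3
Explicitly: d, succ(d), succ(succ(d)).
So |H| = 3.
Each predicate of arity r yields |H|^r ground atoms (one per choice of an r-tuple from H):
  A: 3^2 = 9;  C: 3^2 = 9
Total ground atoms: 9 + 9 = 18.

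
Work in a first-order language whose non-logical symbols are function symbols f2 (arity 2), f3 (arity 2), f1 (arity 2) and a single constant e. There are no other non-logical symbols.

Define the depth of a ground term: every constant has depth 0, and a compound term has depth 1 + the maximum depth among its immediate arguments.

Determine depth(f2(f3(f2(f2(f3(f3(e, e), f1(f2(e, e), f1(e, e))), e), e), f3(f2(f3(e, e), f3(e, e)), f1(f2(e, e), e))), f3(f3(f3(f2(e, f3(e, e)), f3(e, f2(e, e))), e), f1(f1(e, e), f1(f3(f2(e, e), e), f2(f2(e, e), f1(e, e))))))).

7

depth(f3(e, e)) = 1 + max(0, 0) = 1
depth(f2(e, e)) = 1 + max(0, 0) = 1
depth(f1(e, e)) = 1 + max(0, 0) = 1
depth(f1(f2(e, e), f1(e, e))) = 1 + max(1, 1) = 2
depth(f3(f3(e, e), f1(f2(e, e), f1(e, e)))) = 1 + max(1, 2) = 3
depth(f2(f3(f3(e, e), f1(f2(e, e), f1(e, e))), e)) = 1 + max(3, 0) = 4
depth(f2(f2(f3(f3(e, e), f1(f2(e, e), f1(e, e))), e), e)) = 1 + max(4, 0) = 5
depth(f2(f3(e, e), f3(e, e))) = 1 + max(1, 1) = 2
depth(f1(f2(e, e), e)) = 1 + max(1, 0) = 2
depth(f3(f2(f3(e, e), f3(e, e)), f1(f2(e, e), e))) = 1 + max(2, 2) = 3
depth(f3(f2(f2(f3(f3(e, e), f1(f2(e, e), f1(e, e))), e), e), f3(f2(f3(e, e), f3(e, e)), f1(f2(e, e), e)))) = 1 + max(5, 3) = 6
depth(f2(e, f3(e, e))) = 1 + max(0, 1) = 2
depth(f3(e, f2(e, e))) = 1 + max(0, 1) = 2
depth(f3(f2(e, f3(e, e)), f3(e, f2(e, e)))) = 1 + max(2, 2) = 3
depth(f3(f3(f2(e, f3(e, e)), f3(e, f2(e, e))), e)) = 1 + max(3, 0) = 4
depth(f3(f2(e, e), e)) = 1 + max(1, 0) = 2
depth(f2(f2(e, e), f1(e, e))) = 1 + max(1, 1) = 2
depth(f1(f3(f2(e, e), e), f2(f2(e, e), f1(e, e)))) = 1 + max(2, 2) = 3
depth(f1(f1(e, e), f1(f3(f2(e, e), e), f2(f2(e, e), f1(e, e))))) = 1 + max(1, 3) = 4
depth(f3(f3(f3(f2(e, f3(e, e)), f3(e, f2(e, e))), e), f1(f1(e, e), f1(f3(f2(e, e), e), f2(f2(e, e), f1(e, e)))))) = 1 + max(4, 4) = 5
depth(f2(f3(f2(f2(f3(f3(e, e), f1(f2(e, e), f1(e, e))), e), e), f3(f2(f3(e, e), f3(e, e)), f1(f2(e, e), e))), f3(f3(f3(f2(e, f3(e, e)), f3(e, f2(e, e))), e), f1(f1(e, e), f1(f3(f2(e, e), e), f2(f2(e, e), f1(e, e))))))) = 1 + max(6, 5) = 7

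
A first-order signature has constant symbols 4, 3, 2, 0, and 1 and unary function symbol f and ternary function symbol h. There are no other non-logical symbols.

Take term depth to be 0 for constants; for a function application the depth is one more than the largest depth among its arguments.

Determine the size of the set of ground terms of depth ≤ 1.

135

Write N_k for the number of ground terms of depth ≤ k. A term of depth ≤ k is either a constant or a function symbol applied to arguments of depth ≤ k−1, so N_k = 5 + N_{k-1} + N_{k-1}^3.
N_0 = 5
N_1 = 5 + 5 + 5^3 = 135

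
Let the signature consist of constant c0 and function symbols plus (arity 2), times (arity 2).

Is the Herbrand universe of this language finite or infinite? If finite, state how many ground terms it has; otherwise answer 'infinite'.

The signature has at least one function symbol (plus, arity 2) and at least one constant (c0).
Iterating plus gives infinitely many distinct ground terms: c0, plus(c0, c0), plus(plus(c0, c0), plus(c0, c0)), ...
So the Herbrand universe is infinite.

infinite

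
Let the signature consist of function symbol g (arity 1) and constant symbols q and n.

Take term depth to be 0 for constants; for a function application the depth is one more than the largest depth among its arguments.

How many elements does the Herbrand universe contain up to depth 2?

Count level by level. With function symbols g/1, the terms of depth ≤ k are the 2 constants together with each function applied to depth-≤(k−1) tuples, so N_k = 2 + N_{k-1}.
N_0 = 2
N_1 = 2 + 2 = 4
N_2 = 2 + 4 = 6

6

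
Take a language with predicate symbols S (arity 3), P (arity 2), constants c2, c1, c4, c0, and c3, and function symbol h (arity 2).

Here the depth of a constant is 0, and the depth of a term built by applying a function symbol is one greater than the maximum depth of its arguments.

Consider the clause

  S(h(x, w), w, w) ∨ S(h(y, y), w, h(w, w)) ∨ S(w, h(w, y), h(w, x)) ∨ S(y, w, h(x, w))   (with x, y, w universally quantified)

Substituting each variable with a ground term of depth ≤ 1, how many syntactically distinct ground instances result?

27000

Ground terms of depth ≤ 1:
  Let N_k count ground terms of depth at most k. Each non-constant term of depth ≤ k is some function symbol applied to depth-≤(k−1) arguments, giving N_k = 5 + N_{k-1}^2.
  N_0 = 5
  N_1 = 5 + 5^2 = 30
So there are 30 ground terms available for substitution.
The body mentions every one of the 3 quantified variables; since ground terms form a free algebra, no two substitutions collapse to the same formula.
Number of ground instances = 30^3 = 27000.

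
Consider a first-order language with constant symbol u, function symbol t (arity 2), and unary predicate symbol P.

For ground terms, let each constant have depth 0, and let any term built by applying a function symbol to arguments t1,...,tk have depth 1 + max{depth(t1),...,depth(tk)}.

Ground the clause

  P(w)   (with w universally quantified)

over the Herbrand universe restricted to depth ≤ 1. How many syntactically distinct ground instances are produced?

2

Ground terms of depth ≤ 1:
  Let N_k = |{terms of depth ≤ k}|. Then N_0 = 1 and N_k = 1 + N_{k-1}^2 for k ≥ 1 (one summand per function symbol, arity giving the exponent).
  N_0 = 1
  N_1 = 1 + 1^2 = 2
  Explicitly: u, t(u, u).
So there are 2 ground terms available for substitution.
The body mentions the single quantified variable w; since ground terms form a free algebra, no two substitutions collapse to the same formula.
Number of ground instances = 2.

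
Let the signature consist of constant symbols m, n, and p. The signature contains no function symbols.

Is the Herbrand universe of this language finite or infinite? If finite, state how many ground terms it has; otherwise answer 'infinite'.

3

There are no function symbols, so every ground term is one of the 3 constants.
The Herbrand universe is {m, n, p}, which is finite with 3 elements.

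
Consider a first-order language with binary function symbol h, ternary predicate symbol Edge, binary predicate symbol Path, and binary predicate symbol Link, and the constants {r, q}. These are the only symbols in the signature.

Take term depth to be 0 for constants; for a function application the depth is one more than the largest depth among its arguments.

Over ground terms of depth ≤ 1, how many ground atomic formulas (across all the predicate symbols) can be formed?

First count ground terms of depth ≤ 1.
If N_k denotes the number of depth-≤k ground terms, the 2 constants give N_0 = 2, and each function symbol of arity r contributes N_{k-1}^r new terms at level k: N_k = 2 + N_{k-1}^2.
N_0 = 2
N_1 = 2 + 2^2 = 6
So |H| = 6.
For each predicate symbol, the number of ground atoms is |H| raised to its arity; summing:
  Edge: 6^3 = 216;  Path: 6^2 = 36;  Link: 6^2 = 36
Total ground atoms: 216 + 36 + 36 = 288.

288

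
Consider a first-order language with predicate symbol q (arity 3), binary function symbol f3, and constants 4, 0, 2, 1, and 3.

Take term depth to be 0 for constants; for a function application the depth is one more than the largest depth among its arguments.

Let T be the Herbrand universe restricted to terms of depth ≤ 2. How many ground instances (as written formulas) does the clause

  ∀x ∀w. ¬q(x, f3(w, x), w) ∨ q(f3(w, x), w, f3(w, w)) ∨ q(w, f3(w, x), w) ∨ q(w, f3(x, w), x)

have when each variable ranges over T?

819025

Ground terms of depth ≤ 2:
  Let N_k = |{terms of depth ≤ k}|. Then N_0 = 5 and N_k = 5 + N_{k-1}^2 for k ≥ 1 (one summand per function symbol, arity giving the exponent).
  N_0 = 5
  N_1 = 5 + 5^2 = 30
  N_2 = 5 + 30^2 = 905
So there are 905 ground terms available for substitution.
Each of x, w ranges independently over the available ground terms, and distinct assignments produce distinct instances.
Number of ground instances = 905^2 = 819025.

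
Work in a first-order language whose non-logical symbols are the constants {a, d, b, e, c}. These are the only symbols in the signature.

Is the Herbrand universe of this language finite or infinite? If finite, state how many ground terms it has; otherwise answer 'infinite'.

5

There are no function symbols, so every ground term is one of the 5 constants.
The Herbrand universe is {a, d, b, e, c}, which is finite with 5 elements.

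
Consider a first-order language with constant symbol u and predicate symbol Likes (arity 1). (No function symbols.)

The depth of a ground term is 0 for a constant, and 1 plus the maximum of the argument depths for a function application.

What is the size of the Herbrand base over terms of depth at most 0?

First count ground terms of depth ≤ 0.
With no function symbols every ground term is a constant, so there is exactly 1 ground term at every depth bound.
N_0 = 1
Explicitly: u.
So |H| = 1.
Each predicate of arity r yields |H|^r ground atoms (one per choice of an r-tuple from H):
  Likes: 1
Total ground atoms: 1.

1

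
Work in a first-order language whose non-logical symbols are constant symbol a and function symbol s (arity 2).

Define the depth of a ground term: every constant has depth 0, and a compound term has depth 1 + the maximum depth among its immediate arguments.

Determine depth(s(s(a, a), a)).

2

depth(s(a, a)) = 1 + max(0, 0) = 1
depth(s(s(a, a), a)) = 1 + max(1, 0) = 2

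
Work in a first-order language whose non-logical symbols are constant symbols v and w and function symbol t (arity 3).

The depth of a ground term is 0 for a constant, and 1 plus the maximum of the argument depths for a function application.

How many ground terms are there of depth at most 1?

If N_k denotes the number of depth-≤k ground terms, the 2 constants give N_0 = 2, and each function symbol of arity r contributes N_{k-1}^r new terms at level k: N_k = 2 + N_{k-1}^3.
N_0 = 2
N_1 = 2 + 2^3 = 10
Explicitly: v, w, t(v, v, v), t(v, v, w), t(v, w, v), t(v, w, w), t(w, v, v), t(w, v, w), t(w, w, v), t(w, w, w).

10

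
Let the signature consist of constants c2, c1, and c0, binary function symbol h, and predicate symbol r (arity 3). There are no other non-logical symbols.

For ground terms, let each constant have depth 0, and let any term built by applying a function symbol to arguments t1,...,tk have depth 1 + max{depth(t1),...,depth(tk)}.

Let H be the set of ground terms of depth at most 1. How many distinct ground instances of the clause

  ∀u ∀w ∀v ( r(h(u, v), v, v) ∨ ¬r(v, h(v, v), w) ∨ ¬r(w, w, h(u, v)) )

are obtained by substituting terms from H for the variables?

Ground terms of depth ≤ 1:
  Let N_k count ground terms of depth at most k. Each non-constant term of depth ≤ k is some function symbol applied to depth-≤(k−1) arguments, giving N_k = 3 + N_{k-1}^2.
  N_0 = 3
  N_1 = 3 + 3^2 = 12
  Explicitly: c2, c1, c0, h(c2, c2), h(c2, c1), h(c2, c0), h(c1, c2), h(c1, c1), h(c1, c0), h(c0, c2), h(c0, c1), h(c0, c0).
So there are 12 ground terms available for substitution.
The clause has 3 distinct variables (u, w, v), each appearing in the body. In the free term algebra distinct substitutions yield syntactically distinct ground instances.
Number of ground instances = 12^3 = 1728.

1728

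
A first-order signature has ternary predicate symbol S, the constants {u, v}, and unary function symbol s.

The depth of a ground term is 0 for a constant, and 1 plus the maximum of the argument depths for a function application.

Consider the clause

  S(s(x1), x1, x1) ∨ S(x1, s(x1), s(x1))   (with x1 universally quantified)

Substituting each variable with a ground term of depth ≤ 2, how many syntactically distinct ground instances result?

6

Ground terms of depth ≤ 2:
  Write N_k for the number of ground terms of depth ≤ k. A term of depth ≤ k is either a constant or a function symbol applied to arguments of depth ≤ k−1, so N_k = 2 + N_{k-1}.
  N_0 = 2
  N_1 = 2 + 2 = 4
  N_2 = 2 + 4 = 6
  Explicitly: u, v, s(u), s(v), s(s(u)), s(s(v)).
So there are 6 ground terms available for substitution.
There is 1 variable to instantiate (x1),  occurring in at least one literal, so different choices give different ground instances.
Number of ground instances = 6.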